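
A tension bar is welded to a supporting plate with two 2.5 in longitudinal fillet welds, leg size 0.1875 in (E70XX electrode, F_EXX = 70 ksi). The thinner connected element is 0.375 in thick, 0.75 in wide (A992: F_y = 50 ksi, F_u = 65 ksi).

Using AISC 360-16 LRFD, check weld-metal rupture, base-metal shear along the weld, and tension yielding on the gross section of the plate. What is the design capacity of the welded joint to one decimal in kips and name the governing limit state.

12.7 kips (gross-section yield governs)

Weld metal: throat = 0.707×0.1875 = 0.13256 in, L = 2×2.5 = 5 in. φR_n = 0.75 × 0.6 × 70 × 0.13256 × 5 = 20.9 kips.
Base metal shear (0.375 in plate): yield φR_n = 1.0×0.6×50×0.375×5 = 56.3 kips; rupture φR_n = 0.75×0.6×65×0.375×5 = 54.8 kips; take 54.8 kips (rupture).
Tension yield (gross): A_g = 0.75×0.375 = 0.28125 in². φR_n = 0.90 × 50 × 0.28125 = 12.7 kips.
Governing: min(20.9, 54.8, 12.7) = 12.7 kips → gross-section yield.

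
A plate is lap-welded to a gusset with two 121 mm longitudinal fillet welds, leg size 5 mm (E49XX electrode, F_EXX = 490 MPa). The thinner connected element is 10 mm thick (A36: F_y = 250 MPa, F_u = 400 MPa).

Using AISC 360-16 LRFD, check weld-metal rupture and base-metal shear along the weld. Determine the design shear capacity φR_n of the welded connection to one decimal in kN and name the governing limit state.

Weld metal: throat = 0.707×5 = 3.535 mm, L = 2×121 = 242 mm. φR_n = 0.75 × 0.6 × 490 × 3.535 × 242 = 188.6 kN.
Base metal shear (10 mm plate): yield φR_n = 1.0×0.6×250×10×242 = 363.0 kN; rupture φR_n = 0.75×0.6×400×10×242 = 435.6 kN; take 363.0 kN (yield).
Governing: min(188.6, 363.0) = 188.6 kN → weld metal.

188.6 kN (weld metal governs)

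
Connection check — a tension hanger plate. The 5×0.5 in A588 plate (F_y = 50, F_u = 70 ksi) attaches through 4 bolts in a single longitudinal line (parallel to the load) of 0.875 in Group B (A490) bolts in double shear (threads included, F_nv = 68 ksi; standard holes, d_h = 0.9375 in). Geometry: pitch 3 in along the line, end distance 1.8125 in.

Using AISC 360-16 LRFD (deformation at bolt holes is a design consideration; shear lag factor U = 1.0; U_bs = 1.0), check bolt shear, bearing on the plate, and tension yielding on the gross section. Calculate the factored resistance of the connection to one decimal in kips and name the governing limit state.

Bolt shear: A_b = π(0.875)²/4 = 0.60132 in². φR_n = 0.75 × 68 × 0.60132 × 4 × 2 = 245.3 kips.
Bearing (0.5 in plate, F_u = 70 ksi): end bolts L_c = 1.8125 − 0.9375/2 = 1.34375, R_n = min(1.2×1.34375×0.5×70, 2.4×0.875×0.5×70) = 56.438 kips/bolt; interior L_c = 3 − 0.9375 = 2.0625, R_n = 73.5 kips/bolt. φR_n = 0.75 × (1×56.438 + 3×73.5) = 207.7 kips.
Tension yield (gross): A_g = 5×0.5 = 2.5 in². φR_n = 0.90 × 50 × 2.5 = 112.5 kips.
Governing: min(245.3, 207.7, 112.5) = 112.5 kips → gross-section yield.

112.5 kips (gross-section yield governs)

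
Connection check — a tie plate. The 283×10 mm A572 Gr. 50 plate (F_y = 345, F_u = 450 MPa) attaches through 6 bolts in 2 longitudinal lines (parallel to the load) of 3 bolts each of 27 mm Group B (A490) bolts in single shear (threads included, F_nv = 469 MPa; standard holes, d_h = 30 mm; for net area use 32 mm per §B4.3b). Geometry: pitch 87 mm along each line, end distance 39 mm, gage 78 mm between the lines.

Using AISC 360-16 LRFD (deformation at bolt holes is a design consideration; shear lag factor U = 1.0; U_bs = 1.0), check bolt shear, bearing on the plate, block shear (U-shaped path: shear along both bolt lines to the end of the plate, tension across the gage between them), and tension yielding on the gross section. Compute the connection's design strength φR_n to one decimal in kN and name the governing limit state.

Bolt shear: A_b = π(27)²/4 = 572.56 mm². φR_n = 0.75 × 469 × 572.56 × 6 × 1 = 1208.4 kN.
Bearing (10 mm plate, F_u = 450 MPa): end bolts L_c = 39 − 30/2 = 24, R_n = min(1.2×24×10×450, 2.4×27×10×450) = 129.6 kN/bolt; interior L_c = 87 − 30 = 57, R_n = 291.6 kN/bolt. φR_n = 0.75 × (2×129.6 + 4×291.6) = 1069.2 kN.
Block shear: shear path 2×[39+2×87] = 2×213 mm, A_gv = 4260, A_nv = 2×(213 − 2.5×32)×10 = 2660 mm²; tension across gage: (78 − 1×32)×10 = 460 mm². R_n = min(0.6×450×2660, 0.6×345×4260) + 1.0×450×460 = min(718.2, 881.82) + 207 = 925.2 kN. φR_n = 0.75 × 925.2 = 693.9 kN.
Tension yield (gross): A_g = 283×10 = 2830 mm². φR_n = 0.90 × 345 × 2830 = 878.7 kN.
Governing: min(1208.4, 1069.2, 693.9, 878.7) = 693.9 kN → block shear.

693.9 kN (block shear governs)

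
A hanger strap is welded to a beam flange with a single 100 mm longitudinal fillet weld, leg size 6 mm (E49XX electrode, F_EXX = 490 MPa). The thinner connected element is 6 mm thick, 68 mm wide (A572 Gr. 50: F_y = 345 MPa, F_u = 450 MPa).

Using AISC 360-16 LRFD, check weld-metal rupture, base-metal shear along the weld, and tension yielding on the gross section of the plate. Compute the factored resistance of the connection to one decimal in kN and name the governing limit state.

93.5 kN (weld metal governs)

Weld metal: throat = 0.707×6 = 4.242 mm, L = 100 mm. φR_n = 0.75 × 0.6 × 490 × 4.242 × 100 = 93.5 kN.
Base metal shear (6 mm plate): yield φR_n = 1.0×0.6×345×6×100 = 124.2 kN; rupture φR_n = 0.75×0.6×450×6×100 = 121.5 kN; take 121.5 kN (rupture).
Tension yield (gross): A_g = 68×6 = 408 mm². φR_n = 0.90 × 345 × 408 = 126.7 kN.
Governing: min(93.5, 121.5, 126.7) = 93.5 kN → weld metal.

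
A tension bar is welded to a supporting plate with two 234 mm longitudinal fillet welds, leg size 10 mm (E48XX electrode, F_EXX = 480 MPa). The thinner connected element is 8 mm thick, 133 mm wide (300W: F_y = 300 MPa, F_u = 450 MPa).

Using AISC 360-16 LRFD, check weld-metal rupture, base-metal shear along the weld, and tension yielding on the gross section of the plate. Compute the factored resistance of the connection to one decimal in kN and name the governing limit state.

287.3 kN (gross-section yield governs)

Weld metal: throat = 0.707×10 = 7.07 mm, L = 2×234 = 468 mm. φR_n = 0.75 × 0.6 × 480 × 7.07 × 468 = 714.7 kN.
Base metal shear (8 mm plate): yield φR_n = 1.0×0.6×300×8×468 = 673.9 kN; rupture φR_n = 0.75×0.6×450×8×468 = 758.2 kN; take 673.9 kN (yield).
Tension yield (gross): A_g = 133×8 = 1064 mm². φR_n = 0.90 × 300 × 1064 = 287.3 kN.
Governing: min(714.7, 673.9, 287.3) = 287.3 kN → gross-section yield.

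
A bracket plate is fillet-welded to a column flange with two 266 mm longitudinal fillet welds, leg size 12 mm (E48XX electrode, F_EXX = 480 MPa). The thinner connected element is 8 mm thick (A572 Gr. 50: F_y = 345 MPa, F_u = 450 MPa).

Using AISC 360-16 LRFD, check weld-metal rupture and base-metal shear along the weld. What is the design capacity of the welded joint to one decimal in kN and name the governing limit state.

Weld metal: throat = 0.707×12 = 8.484 mm, L = 2×266 = 532 mm. φR_n = 0.75 × 0.6 × 480 × 8.484 × 532 = 974.9 kN.
Base metal shear (8 mm plate): yield φR_n = 1.0×0.6×345×8×532 = 881.0 kN; rupture φR_n = 0.75×0.6×450×8×532 = 861.8 kN; take 861.8 kN (rupture).
Governing: min(974.9, 861.8) = 861.8 kN → base-metal shear.

861.8 kN (base-metal shear governs)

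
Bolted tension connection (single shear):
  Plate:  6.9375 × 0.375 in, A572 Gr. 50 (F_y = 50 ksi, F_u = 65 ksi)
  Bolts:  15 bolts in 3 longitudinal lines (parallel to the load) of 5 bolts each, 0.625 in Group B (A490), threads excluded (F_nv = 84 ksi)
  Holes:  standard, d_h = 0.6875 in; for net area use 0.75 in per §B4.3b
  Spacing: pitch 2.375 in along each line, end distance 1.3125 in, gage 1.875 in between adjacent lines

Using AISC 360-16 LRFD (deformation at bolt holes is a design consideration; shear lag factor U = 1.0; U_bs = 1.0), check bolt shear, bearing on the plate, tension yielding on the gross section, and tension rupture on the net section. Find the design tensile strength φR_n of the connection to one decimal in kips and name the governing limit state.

Bolt shear: A_b = π(0.625)²/4 = 0.3068 in². φR_n = 0.75 × 84 × 0.3068 × 15 × 1 = 289.9 kips.
Bearing (0.375 in plate, F_u = 65 ksi): end bolts L_c = 1.3125 − 0.6875/2 = 0.96875, R_n = min(1.2×0.96875×0.375×65, 2.4×0.625×0.375×65) = 28.336 kips/bolt; interior L_c = 2.375 − 0.6875 = 1.6875, R_n = 36.563 kips/bolt. φR_n = 0.75 × (3×28.336 + 12×36.563) = 392.8 kips.
Tension yield (gross): A_g = 6.9375×0.375 = 2.6016 in². φR_n = 0.90 × 50 × 2.6016 = 117.1 kips.
Tension rupture (net): A_n = (6.9375 − 3×0.75)×0.375 = 1.7578 in² (U = 1.0, A_e = A_n). φR_n = 0.75 × 65 × 1.7578 = 85.7 kips.
Governing: min(289.9, 392.8, 117.1, 85.7) = 85.7 kips → net-section rupture.

85.7 kips (net-section rupture governs)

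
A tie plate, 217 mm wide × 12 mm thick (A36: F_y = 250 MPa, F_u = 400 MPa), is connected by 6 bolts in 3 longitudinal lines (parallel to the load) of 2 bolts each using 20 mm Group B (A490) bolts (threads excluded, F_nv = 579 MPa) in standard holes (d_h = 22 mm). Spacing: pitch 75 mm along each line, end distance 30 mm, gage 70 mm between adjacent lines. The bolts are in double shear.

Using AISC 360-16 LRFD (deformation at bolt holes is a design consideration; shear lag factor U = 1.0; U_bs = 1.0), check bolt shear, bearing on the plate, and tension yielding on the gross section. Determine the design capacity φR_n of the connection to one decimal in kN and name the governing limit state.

Bolt shear: A_b = π(20)²/4 = 314.16 mm². φR_n = 0.75 × 579 × 314.16 × 6 × 2 = 1637.1 kN.
Bearing (12 mm plate, F_u = 400 MPa): end bolts L_c = 30 − 22/2 = 19, R_n = min(1.2×19×12×400, 2.4×20×12×400) = 109.44 kN/bolt; interior L_c = 75 − 22 = 53, R_n = 230.4 kN/bolt. φR_n = 0.75 × (3×109.44 + 3×230.4) = 764.6 kN.
Tension yield (gross): A_g = 217×12 = 2604 mm². φR_n = 0.90 × 250 × 2604 = 585.9 kN.
Governing: min(1637.1, 764.6, 585.9) = 585.9 kN → gross-section yield.

585.9 kN (gross-section yield governs)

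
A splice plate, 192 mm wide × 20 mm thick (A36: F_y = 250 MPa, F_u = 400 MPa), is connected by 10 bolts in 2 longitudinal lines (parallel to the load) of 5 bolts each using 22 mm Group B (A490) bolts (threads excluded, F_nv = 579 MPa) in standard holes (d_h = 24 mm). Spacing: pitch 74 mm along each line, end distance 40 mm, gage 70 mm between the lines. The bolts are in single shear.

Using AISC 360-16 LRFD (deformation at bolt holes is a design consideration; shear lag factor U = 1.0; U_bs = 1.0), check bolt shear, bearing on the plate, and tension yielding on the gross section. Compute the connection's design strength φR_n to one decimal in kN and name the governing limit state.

864.0 kN (gross-section yield governs)

Bolt shear: A_b = π(22)²/4 = 380.13 mm². φR_n = 0.75 × 579 × 380.13 × 10 × 1 = 1650.7 kN.
Bearing (20 mm plate, F_u = 400 MPa): end bolts L_c = 40 − 24/2 = 28, R_n = min(1.2×28×20×400, 2.4×22×20×400) = 268.8 kN/bolt; interior L_c = 74 − 24 = 50, R_n = 422.4 kN/bolt. φR_n = 0.75 × (2×268.8 + 8×422.4) = 2937.6 kN.
Tension yield (gross): A_g = 192×20 = 3840 mm². φR_n = 0.90 × 250 × 3840 = 864.0 kN.
Governing: min(1650.7, 2937.6, 864.0) = 864.0 kN → gross-section yield.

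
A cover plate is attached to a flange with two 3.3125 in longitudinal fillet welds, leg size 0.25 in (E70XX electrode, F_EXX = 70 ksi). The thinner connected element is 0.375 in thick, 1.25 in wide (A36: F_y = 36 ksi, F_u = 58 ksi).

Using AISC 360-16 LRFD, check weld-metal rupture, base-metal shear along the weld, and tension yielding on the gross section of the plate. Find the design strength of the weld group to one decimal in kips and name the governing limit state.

15.2 kips (gross-section yield governs)

Weld metal: throat = 0.707×0.25 = 0.17675 in, L = 2×3.3125 = 6.625 in. φR_n = 0.75 × 0.6 × 70 × 0.17675 × 6.625 = 36.9 kips.
Base metal shear (0.375 in plate): yield φR_n = 1.0×0.6×36×0.375×6.625 = 53.7 kips; rupture φR_n = 0.75×0.6×58×0.375×6.625 = 64.8 kips; take 53.7 kips (yield).
Tension yield (gross): A_g = 1.25×0.375 = 0.46875 in². φR_n = 0.90 × 36 × 0.46875 = 15.2 kips.
Governing: min(36.9, 53.7, 15.2) = 15.2 kips → gross-section yield.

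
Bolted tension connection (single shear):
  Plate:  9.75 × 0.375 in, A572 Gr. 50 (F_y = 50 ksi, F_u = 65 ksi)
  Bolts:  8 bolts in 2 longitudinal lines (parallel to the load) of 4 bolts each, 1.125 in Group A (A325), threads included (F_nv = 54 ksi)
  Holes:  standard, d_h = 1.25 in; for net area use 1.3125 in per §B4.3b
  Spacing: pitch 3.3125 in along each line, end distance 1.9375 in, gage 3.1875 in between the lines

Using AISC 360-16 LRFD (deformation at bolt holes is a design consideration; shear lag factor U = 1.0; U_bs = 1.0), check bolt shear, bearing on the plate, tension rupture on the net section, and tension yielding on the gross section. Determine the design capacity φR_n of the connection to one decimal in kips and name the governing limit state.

130.3 kips (net-section rupture governs)

Bolt shear: A_b = π(1.125)²/4 = 0.99402 in². φR_n = 0.75 × 54 × 0.99402 × 8 × 1 = 322.1 kips.
Bearing (0.375 in plate, F_u = 65 ksi): end bolts L_c = 1.9375 − 1.25/2 = 1.3125, R_n = min(1.2×1.3125×0.375×65, 2.4×1.125×0.375×65) = 38.391 kips/bolt; interior L_c = 3.3125 − 1.25 = 2.0625, R_n = 60.328 kips/bolt. φR_n = 0.75 × (2×38.391 + 6×60.328) = 329.1 kips.
Tension rupture (net): A_n = (9.75 − 2×1.3125)×0.375 = 2.6719 in² (U = 1.0, A_e = A_n). φR_n = 0.75 × 65 × 2.6719 = 130.3 kips.
Tension yield (gross): A_g = 9.75×0.375 = 3.6563 in². φR_n = 0.90 × 50 × 3.6563 = 164.5 kips.
Governing: min(322.1, 329.1, 130.3, 164.5) = 130.3 kips → net-section rupture.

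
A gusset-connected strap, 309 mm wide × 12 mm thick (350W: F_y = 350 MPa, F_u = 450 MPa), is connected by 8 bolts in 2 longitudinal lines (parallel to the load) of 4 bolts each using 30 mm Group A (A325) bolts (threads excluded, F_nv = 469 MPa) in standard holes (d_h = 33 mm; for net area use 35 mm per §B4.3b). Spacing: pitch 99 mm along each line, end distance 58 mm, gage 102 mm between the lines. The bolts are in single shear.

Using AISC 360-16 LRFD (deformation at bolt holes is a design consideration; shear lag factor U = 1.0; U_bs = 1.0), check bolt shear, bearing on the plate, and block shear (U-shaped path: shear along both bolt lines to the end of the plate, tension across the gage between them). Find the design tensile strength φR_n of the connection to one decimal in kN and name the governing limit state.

1401.3 kN (block shear governs)

Bolt shear: A_b = π(30)²/4 = 706.86 mm². φR_n = 0.75 × 469 × 706.86 × 8 × 1 = 1989.1 kN.
Bearing (12 mm plate, F_u = 450 MPa): end bolts L_c = 58 − 33/2 = 41.5, R_n = min(1.2×41.5×12×450, 2.4×30×12×450) = 268.92 kN/bolt; interior L_c = 99 − 33 = 66, R_n = 388.8 kN/bolt. φR_n = 0.75 × (2×268.92 + 6×388.8) = 2153.0 kN.
Block shear: shear path 2×[58+3×99] = 2×355 mm, A_gv = 8520, A_nv = 2×(355 − 3.5×35)×12 = 5580 mm²; tension across gage: (102 − 1×35)×12 = 804 mm². R_n = min(0.6×450×5580, 0.6×350×8520) + 1.0×450×804 = min(1506.6, 1789.2) + 361.8 = 1868.4 kN. φR_n = 0.75 × 1868.4 = 1401.3 kN.
Governing: min(1989.1, 2153.0, 1401.3) = 1401.3 kN → block shear.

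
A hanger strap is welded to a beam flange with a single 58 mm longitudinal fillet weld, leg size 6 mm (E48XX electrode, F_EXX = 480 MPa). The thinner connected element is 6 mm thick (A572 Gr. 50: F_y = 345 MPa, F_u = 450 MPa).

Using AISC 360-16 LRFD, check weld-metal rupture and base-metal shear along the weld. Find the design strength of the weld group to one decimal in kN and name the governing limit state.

Weld metal: throat = 0.707×6 = 4.242 mm, L = 58 mm. φR_n = 0.75 × 0.6 × 480 × 4.242 × 58 = 53.1 kN.
Base metal shear (6 mm plate): yield φR_n = 1.0×0.6×345×6×58 = 72.0 kN; rupture φR_n = 0.75×0.6×450×6×58 = 70.5 kN; take 70.5 kN (rupture).
Governing: min(53.1, 70.5) = 53.1 kN → weld metal.

53.1 kN (weld metal governs)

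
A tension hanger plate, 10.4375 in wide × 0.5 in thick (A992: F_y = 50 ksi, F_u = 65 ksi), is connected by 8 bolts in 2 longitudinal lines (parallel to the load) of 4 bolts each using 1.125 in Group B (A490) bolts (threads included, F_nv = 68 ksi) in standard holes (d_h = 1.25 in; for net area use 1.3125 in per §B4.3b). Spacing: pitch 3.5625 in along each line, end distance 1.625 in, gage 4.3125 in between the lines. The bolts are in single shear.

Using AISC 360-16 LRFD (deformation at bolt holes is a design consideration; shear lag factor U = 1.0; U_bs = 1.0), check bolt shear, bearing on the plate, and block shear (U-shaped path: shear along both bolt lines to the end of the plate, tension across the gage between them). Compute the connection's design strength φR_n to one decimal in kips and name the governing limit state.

298.9 kips (block shear governs)

Bolt shear: A_b = π(1.125)²/4 = 0.99402 in². φR_n = 0.75 × 68 × 0.99402 × 8 × 1 = 405.6 kips.
Bearing (0.5 in plate, F_u = 65 ksi): end bolts L_c = 1.625 − 1.25/2 = 1, R_n = min(1.2×1×0.5×65, 2.4×1.125×0.5×65) = 39 kips/bolt; interior L_c = 3.5625 − 1.25 = 2.3125, R_n = 87.75 kips/bolt. φR_n = 0.75 × (2×39 + 6×87.75) = 453.4 kips.
Block shear: shear path 2×[1.625+3×3.5625] = 2×12.3125 in, A_gv = 12.313, A_nv = 2×(12.3125 − 3.5×1.3125)×0.5 = 7.7188 in²; tension across gage: (4.3125 − 1×1.3125)×0.5 = 1.5 in². R_n = min(0.6×65×7.7188, 0.6×50×12.313) + 1.0×65×1.5 = min(301.03, 369.39) + 97.5 = 398.53 kips. φR_n = 0.75 × 398.53 = 298.9 kips.
Governing: min(405.6, 453.4, 298.9) = 298.9 kips → block shear.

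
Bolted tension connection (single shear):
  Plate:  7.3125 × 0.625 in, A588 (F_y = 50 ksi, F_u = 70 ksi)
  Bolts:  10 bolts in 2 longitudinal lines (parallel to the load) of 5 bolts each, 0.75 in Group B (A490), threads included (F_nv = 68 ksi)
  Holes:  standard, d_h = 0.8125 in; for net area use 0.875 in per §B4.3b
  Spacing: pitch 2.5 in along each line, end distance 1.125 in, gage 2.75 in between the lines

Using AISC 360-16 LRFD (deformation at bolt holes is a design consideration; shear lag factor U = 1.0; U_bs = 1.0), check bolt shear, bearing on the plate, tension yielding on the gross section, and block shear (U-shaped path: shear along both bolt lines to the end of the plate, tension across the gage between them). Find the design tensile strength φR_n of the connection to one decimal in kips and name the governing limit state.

Bolt shear: A_b = π(0.75)²/4 = 0.44179 in². φR_n = 0.75 × 68 × 0.44179 × 10 × 1 = 225.3 kips.
Bearing (0.625 in plate, F_u = 70 ksi): end bolts L_c = 1.125 − 0.8125/2 = 0.71875, R_n = min(1.2×0.71875×0.625×70, 2.4×0.75×0.625×70) = 37.734 kips/bolt; interior L_c = 2.5 − 0.8125 = 1.6875, R_n = 78.75 kips/bolt. φR_n = 0.75 × (2×37.734 + 8×78.75) = 529.1 kips.
Tension yield (gross): A_g = 7.3125×0.625 = 4.5703 in². φR_n = 0.90 × 50 × 4.5703 = 205.7 kips.
Block shear: shear path 2×[1.125+4×2.5] = 2×11.125 in, A_gv = 13.906, A_nv = 2×(11.125 − 4.5×0.875)×0.625 = 8.9844 in²; tension across gage: (2.75 − 1×0.875)×0.625 = 1.1719 in². R_n = min(0.6×70×8.9844, 0.6×50×13.906) + 1.0×70×1.1719 = min(377.34, 417.18) + 82.033 = 459.37 kips. φR_n = 0.75 × 459.37 = 344.5 kips.
Governing: min(225.3, 529.1, 205.7, 344.5) = 205.7 kips → gross-section yield.

205.7 kips (gross-section yield governs)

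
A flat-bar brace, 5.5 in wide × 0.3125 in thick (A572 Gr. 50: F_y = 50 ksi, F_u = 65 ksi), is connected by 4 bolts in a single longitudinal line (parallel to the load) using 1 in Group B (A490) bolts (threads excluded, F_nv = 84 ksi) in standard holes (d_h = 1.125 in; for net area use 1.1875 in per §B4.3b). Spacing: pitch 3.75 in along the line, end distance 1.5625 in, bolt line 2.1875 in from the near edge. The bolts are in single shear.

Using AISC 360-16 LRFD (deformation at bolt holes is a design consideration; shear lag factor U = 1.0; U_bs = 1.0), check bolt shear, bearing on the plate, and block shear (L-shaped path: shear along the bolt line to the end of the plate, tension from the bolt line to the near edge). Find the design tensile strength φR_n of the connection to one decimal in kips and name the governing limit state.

Bolt shear: A_b = π(1)²/4 = 0.7854 in². φR_n = 0.75 × 84 × 0.7854 × 4 × 1 = 197.9 kips.
Bearing (0.3125 in plate, F_u = 65 ksi): end bolts L_c = 1.5625 − 1.125/2 = 1, R_n = min(1.2×1×0.3125×65, 2.4×1×0.3125×65) = 24.375 kips/bolt; interior L_c = 3.75 − 1.125 = 2.625, R_n = 48.75 kips/bolt. φR_n = 0.75 × (1×24.375 + 3×48.75) = 128.0 kips.
Block shear: shear path 1×[1.5625+3×3.75] = 1×12.8125 in, A_gv = 4.0039, A_nv = 1×(12.8125 − 3.5×1.1875)×0.3125 = 2.7051 in²; tension to near edge: (2.1875 − 0.5×1.1875)×0.3125 = 0.49805 in². R_n = min(0.6×65×2.7051, 0.6×50×4.0039) + 1.0×65×0.49805 = min(105.5, 120.12) + 32.373 = 137.87 kips. φR_n = 0.75 × 137.87 = 103.4 kips.
Governing: min(197.9, 128.0, 103.4) = 103.4 kips → block shear.

103.4 kips (block shear governs)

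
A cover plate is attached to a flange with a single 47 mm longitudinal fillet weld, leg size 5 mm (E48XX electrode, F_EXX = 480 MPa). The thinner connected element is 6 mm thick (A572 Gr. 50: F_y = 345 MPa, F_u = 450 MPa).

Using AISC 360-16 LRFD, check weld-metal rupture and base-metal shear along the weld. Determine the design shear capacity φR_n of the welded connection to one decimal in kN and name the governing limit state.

Weld metal: throat = 0.707×5 = 3.535 mm, L = 47 mm. φR_n = 0.75 × 0.6 × 480 × 3.535 × 47 = 35.9 kN.
Base metal shear (6 mm plate): yield φR_n = 1.0×0.6×345×6×47 = 58.4 kN; rupture φR_n = 0.75×0.6×450×6×47 = 57.1 kN; take 57.1 kN (rupture).
Governing: min(35.9, 57.1) = 35.9 kN → weld metal.

35.9 kN (weld metal governs)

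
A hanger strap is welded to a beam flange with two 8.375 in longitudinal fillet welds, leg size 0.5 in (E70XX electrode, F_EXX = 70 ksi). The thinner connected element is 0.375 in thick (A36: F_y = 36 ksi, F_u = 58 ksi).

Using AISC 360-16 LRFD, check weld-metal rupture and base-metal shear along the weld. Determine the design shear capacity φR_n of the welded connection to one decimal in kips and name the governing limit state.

135.7 kips (base-metal shear governs)

Weld metal: throat = 0.707×0.5 = 0.3535 in, L = 2×8.375 = 16.75 in. φR_n = 0.75 × 0.6 × 70 × 0.3535 × 16.75 = 186.5 kips.
Base metal shear (0.375 in plate): yield φR_n = 1.0×0.6×36×0.375×16.75 = 135.7 kips; rupture φR_n = 0.75×0.6×58×0.375×16.75 = 163.9 kips; take 135.7 kips (yield).
Governing: min(186.5, 135.7) = 135.7 kips → base-metal shear.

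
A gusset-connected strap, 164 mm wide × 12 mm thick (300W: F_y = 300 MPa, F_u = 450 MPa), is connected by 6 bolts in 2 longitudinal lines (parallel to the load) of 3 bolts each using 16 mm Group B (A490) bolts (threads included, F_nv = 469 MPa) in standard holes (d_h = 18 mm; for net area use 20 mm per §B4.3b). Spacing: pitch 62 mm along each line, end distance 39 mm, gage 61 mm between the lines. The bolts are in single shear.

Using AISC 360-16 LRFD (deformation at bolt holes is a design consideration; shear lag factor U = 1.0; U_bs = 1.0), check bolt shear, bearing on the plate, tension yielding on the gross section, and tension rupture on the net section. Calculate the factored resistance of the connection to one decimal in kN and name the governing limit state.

424.3 kN (bolt shear governs)

Bolt shear: A_b = π(16)²/4 = 201.06 mm². φR_n = 0.75 × 469 × 201.06 × 6 × 1 = 424.3 kN.
Bearing (12 mm plate, F_u = 450 MPa): end bolts L_c = 39 − 18/2 = 30, R_n = min(1.2×30×12×450, 2.4×16×12×450) = 194.4 kN/bolt; interior L_c = 62 − 18 = 44, R_n = 207.36 kN/bolt. φR_n = 0.75 × (2×194.4 + 4×207.36) = 913.7 kN.
Tension yield (gross): A_g = 164×12 = 1968 mm². φR_n = 0.90 × 300 × 1968 = 531.4 kN.
Tension rupture (net): A_n = (164 − 2×20)×12 = 1488 mm² (U = 1.0, A_e = A_n). φR_n = 0.75 × 450 × 1488 = 502.2 kN.
Governing: min(424.3, 913.7, 531.4, 502.2) = 424.3 kN → bolt shear.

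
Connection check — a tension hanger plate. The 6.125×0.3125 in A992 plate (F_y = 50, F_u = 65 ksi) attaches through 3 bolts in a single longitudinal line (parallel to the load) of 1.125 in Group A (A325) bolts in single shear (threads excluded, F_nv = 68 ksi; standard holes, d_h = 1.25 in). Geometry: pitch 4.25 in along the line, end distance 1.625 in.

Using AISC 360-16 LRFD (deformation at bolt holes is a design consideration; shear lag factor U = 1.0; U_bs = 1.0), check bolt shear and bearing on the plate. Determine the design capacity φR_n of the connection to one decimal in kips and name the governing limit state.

100.5 kips (bearing governs)

Bolt shear: A_b = π(1.125)²/4 = 0.99402 in². φR_n = 0.75 × 68 × 0.99402 × 3 × 1 = 152.1 kips.
Bearing (0.3125 in plate, F_u = 65 ksi): end bolts L_c = 1.625 − 1.25/2 = 1, R_n = min(1.2×1×0.3125×65, 2.4×1.125×0.3125×65) = 24.375 kips/bolt; interior L_c = 4.25 − 1.25 = 3, R_n = 54.844 kips/bolt. φR_n = 0.75 × (1×24.375 + 2×54.844) = 100.5 kips.
Governing: min(152.1, 100.5) = 100.5 kips → bearing.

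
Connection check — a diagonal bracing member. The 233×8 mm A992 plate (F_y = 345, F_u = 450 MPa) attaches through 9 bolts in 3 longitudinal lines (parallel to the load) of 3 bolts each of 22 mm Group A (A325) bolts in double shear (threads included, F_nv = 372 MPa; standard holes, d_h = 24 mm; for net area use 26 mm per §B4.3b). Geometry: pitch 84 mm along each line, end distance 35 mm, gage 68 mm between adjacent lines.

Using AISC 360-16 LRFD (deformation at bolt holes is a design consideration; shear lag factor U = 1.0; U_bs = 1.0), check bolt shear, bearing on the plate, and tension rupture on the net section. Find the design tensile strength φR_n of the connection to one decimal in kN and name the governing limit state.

418.5 kN (net-section rupture governs)

Bolt shear: A_b = π(22)²/4 = 380.13 mm². φR_n = 0.75 × 372 × 380.13 × 9 × 2 = 1909.0 kN.
Bearing (8 mm plate, F_u = 450 MPa): end bolts L_c = 35 − 24/2 = 23, R_n = min(1.2×23×8×450, 2.4×22×8×450) = 99.36 kN/bolt; interior L_c = 84 − 24 = 60, R_n = 190.08 kN/bolt. φR_n = 0.75 × (3×99.36 + 6×190.08) = 1078.9 kN.
Tension rupture (net): A_n = (233 − 3×26)×8 = 1240 mm² (U = 1.0, A_e = A_n). φR_n = 0.75 × 450 × 1240 = 418.5 kN.
Governing: min(1909.0, 1078.9, 418.5) = 418.5 kN → net-section rupture.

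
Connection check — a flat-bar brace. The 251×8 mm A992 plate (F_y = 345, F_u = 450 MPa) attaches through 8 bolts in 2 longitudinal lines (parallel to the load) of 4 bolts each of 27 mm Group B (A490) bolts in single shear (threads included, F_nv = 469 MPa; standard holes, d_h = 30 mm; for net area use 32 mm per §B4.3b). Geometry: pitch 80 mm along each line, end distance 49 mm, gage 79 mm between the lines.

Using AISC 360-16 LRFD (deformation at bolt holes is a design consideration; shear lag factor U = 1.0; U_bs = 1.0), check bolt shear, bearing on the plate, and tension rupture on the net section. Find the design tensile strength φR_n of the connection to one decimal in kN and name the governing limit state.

Bolt shear: A_b = π(27)²/4 = 572.56 mm². φR_n = 0.75 × 469 × 572.56 × 8 × 1 = 1611.2 kN.
Bearing (8 mm plate, F_u = 450 MPa): end bolts L_c = 49 − 30/2 = 34, R_n = min(1.2×34×8×450, 2.4×27×8×450) = 146.88 kN/bolt; interior L_c = 80 − 30 = 50, R_n = 216 kN/bolt. φR_n = 0.75 × (2×146.88 + 6×216) = 1192.3 kN.
Tension rupture (net): A_n = (251 − 2×32)×8 = 1496 mm² (U = 1.0, A_e = A_n). φR_n = 0.75 × 450 × 1496 = 504.9 kN.
Governing: min(1611.2, 1192.3, 504.9) = 504.9 kN → net-section rupture.

504.9 kN (net-section rupture governs)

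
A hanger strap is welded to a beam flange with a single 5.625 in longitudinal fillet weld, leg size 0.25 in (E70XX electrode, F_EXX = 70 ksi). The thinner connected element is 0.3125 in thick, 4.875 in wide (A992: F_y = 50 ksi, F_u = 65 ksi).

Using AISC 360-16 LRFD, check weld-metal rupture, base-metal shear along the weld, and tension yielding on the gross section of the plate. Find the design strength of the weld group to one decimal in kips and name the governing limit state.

31.3 kips (weld metal governs)

Weld metal: throat = 0.707×0.25 = 0.17675 in, L = 5.625 in. φR_n = 0.75 × 0.6 × 70 × 0.17675 × 5.625 = 31.3 kips.
Base metal shear (0.3125 in plate): yield φR_n = 1.0×0.6×50×0.3125×5.625 = 52.7 kips; rupture φR_n = 0.75×0.6×65×0.3125×5.625 = 51.4 kips; take 51.4 kips (rupture).
Tension yield (gross): A_g = 4.875×0.3125 = 1.5234 in². φR_n = 0.90 × 50 × 1.5234 = 68.6 kips.
Governing: min(31.3, 51.4, 68.6) = 31.3 kips → weld metal.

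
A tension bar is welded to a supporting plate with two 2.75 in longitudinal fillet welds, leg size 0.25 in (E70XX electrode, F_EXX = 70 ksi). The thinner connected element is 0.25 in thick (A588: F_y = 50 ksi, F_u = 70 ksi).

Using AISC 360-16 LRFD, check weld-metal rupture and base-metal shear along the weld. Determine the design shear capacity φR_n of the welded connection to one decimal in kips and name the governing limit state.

30.6 kips (weld metal governs)

Weld metal: throat = 0.707×0.25 = 0.17675 in, L = 2×2.75 = 5.5 in. φR_n = 0.75 × 0.6 × 70 × 0.17675 × 5.5 = 30.6 kips.
Base metal shear (0.25 in plate): yield φR_n = 1.0×0.6×50×0.25×5.5 = 41.3 kips; rupture φR_n = 0.75×0.6×70×0.25×5.5 = 43.3 kips; take 41.3 kips (yield).
Governing: min(30.6, 41.3) = 30.6 kips → weld metal.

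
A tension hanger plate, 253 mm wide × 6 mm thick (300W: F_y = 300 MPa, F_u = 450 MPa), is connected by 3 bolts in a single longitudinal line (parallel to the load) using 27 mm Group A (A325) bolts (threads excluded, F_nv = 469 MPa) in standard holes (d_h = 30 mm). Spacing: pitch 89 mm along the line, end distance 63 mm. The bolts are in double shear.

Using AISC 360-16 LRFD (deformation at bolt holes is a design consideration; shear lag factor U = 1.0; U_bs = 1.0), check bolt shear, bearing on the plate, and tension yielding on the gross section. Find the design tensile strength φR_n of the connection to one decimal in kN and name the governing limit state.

379.1 kN (bearing governs)

Bolt shear: A_b = π(27)²/4 = 572.56 mm². φR_n = 0.75 × 469 × 572.56 × 3 × 2 = 1208.4 kN.
Bearing (6 mm plate, F_u = 450 MPa): end bolts L_c = 63 − 30/2 = 48, R_n = min(1.2×48×6×450, 2.4×27×6×450) = 155.52 kN/bolt; interior L_c = 89 − 30 = 59, R_n = 174.96 kN/bolt. φR_n = 0.75 × (1×155.52 + 2×174.96) = 379.1 kN.
Tension yield (gross): A_g = 253×6 = 1518 mm². φR_n = 0.90 × 300 × 1518 = 409.9 kN.
Governing: min(1208.4, 379.1, 409.9) = 379.1 kN → bearing.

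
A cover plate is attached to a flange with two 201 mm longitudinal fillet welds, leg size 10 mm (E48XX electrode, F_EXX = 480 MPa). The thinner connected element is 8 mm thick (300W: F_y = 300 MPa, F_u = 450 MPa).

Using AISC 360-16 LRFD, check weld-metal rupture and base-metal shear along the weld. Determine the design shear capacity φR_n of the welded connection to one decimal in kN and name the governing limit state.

578.9 kN (base-metal shear governs)

Weld metal: throat = 0.707×10 = 7.07 mm, L = 2×201 = 402 mm. φR_n = 0.75 × 0.6 × 480 × 7.07 × 402 = 613.9 kN.
Base metal shear (8 mm plate): yield φR_n = 1.0×0.6×300×8×402 = 578.9 kN; rupture φR_n = 0.75×0.6×450×8×402 = 651.2 kN; take 578.9 kN (yield).
Governing: min(613.9, 578.9) = 578.9 kN → base-metal shear.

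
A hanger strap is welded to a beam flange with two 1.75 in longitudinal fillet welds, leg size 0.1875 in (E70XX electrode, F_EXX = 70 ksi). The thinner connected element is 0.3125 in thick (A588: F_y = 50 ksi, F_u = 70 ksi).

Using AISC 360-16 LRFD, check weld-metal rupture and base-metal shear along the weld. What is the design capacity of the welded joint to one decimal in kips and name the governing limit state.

Weld metal: throat = 0.707×0.1875 = 0.13256 in, L = 2×1.75 = 3.5 in. φR_n = 0.75 × 0.6 × 70 × 0.13256 × 3.5 = 14.6 kips.
Base metal shear (0.3125 in plate): yield φR_n = 1.0×0.6×50×0.3125×3.5 = 32.8 kips; rupture φR_n = 0.75×0.6×70×0.3125×3.5 = 34.5 kips; take 32.8 kips (yield).
Governing: min(14.6, 32.8) = 14.6 kips → weld metal.

14.6 kips (weld metal governs)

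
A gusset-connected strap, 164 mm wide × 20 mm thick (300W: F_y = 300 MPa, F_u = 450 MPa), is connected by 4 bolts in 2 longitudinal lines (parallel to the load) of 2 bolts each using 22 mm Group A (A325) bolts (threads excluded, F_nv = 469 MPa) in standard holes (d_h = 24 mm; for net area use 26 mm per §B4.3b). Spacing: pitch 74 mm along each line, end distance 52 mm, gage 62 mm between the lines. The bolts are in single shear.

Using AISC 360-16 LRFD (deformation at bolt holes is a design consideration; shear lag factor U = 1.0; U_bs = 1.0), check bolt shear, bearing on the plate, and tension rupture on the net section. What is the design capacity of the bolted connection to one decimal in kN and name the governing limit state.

534.8 kN (bolt shear governs)

Bolt shear: A_b = π(22)²/4 = 380.13 mm². φR_n = 0.75 × 469 × 380.13 × 4 × 1 = 534.8 kN.
Bearing (20 mm plate, F_u = 450 MPa): end bolts L_c = 52 − 24/2 = 40, R_n = min(1.2×40×20×450, 2.4×22×20×450) = 432 kN/bolt; interior L_c = 74 − 24 = 50, R_n = 475.2 kN/bolt. φR_n = 0.75 × (2×432 + 2×475.2) = 1360.8 kN.
Tension rupture (net): A_n = (164 − 2×26)×20 = 2240 mm² (U = 1.0, A_e = A_n). φR_n = 0.75 × 450 × 2240 = 756.0 kN.
Governing: min(534.8, 1360.8, 756.0) = 534.8 kN → bolt shear.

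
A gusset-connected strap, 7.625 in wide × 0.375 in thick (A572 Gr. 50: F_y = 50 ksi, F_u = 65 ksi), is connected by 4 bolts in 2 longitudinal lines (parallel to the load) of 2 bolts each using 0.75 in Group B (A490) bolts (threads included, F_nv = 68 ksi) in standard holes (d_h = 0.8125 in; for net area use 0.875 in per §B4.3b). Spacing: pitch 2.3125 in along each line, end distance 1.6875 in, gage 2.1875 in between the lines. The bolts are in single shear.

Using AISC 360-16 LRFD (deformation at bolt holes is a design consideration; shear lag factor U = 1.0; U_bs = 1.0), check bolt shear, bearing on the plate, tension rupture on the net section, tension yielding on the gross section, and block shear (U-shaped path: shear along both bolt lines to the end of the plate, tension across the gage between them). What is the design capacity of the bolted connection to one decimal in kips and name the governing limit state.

Bolt shear: A_b = π(0.75)²/4 = 0.44179 in². φR_n = 0.75 × 68 × 0.44179 × 4 × 1 = 90.1 kips.
Bearing (0.375 in plate, F_u = 65 ksi): end bolts L_c = 1.6875 − 0.8125/2 = 1.28125, R_n = min(1.2×1.28125×0.375×65, 2.4×0.75×0.375×65) = 37.477 kips/bolt; interior L_c = 2.3125 − 0.8125 = 1.5, R_n = 43.875 kips/bolt. φR_n = 0.75 × (2×37.477 + 2×43.875) = 122.0 kips.
Tension rupture (net): A_n = (7.625 − 2×0.875)×0.375 = 2.2031 in² (U = 1.0, A_e = A_n). φR_n = 0.75 × 65 × 2.2031 = 107.4 kips.
Tension yield (gross): A_g = 7.625×0.375 = 2.8594 in². φR_n = 0.90 × 50 × 2.8594 = 128.7 kips.
Block shear: shear path 2×[1.6875+1×2.3125] = 2×4 in, A_gv = 3, A_nv = 2×(4 − 1.5×0.875)×0.375 = 2.0156 in²; tension across gage: (2.1875 − 1×0.875)×0.375 = 0.49219 in². R_n = min(0.6×65×2.0156, 0.6×50×3) + 1.0×65×0.49219 = min(78.608, 90) + 31.992 = 110.6 kips. φR_n = 0.75 × 110.6 = 83.0 kips.
Governing: min(90.1, 122.0, 107.4, 128.7, 83.0) = 83.0 kips → block shear.

83.0 kips (block shear governs)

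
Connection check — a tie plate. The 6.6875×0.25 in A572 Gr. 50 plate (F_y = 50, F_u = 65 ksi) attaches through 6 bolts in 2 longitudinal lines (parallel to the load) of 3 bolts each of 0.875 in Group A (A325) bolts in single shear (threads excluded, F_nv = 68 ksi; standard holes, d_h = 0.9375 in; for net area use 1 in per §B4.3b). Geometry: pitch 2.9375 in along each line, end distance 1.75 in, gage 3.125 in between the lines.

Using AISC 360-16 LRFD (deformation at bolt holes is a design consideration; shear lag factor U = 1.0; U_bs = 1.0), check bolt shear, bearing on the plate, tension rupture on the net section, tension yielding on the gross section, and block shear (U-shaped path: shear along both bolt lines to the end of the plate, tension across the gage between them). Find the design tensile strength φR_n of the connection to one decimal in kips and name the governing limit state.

57.1 kips (net-section rupture governs)

Bolt shear: A_b = π(0.875)²/4 = 0.60132 in². φR_n = 0.75 × 68 × 0.60132 × 6 × 1 = 184.0 kips.
Bearing (0.25 in plate, F_u = 65 ksi): end bolts L_c = 1.75 − 0.9375/2 = 1.28125, R_n = min(1.2×1.28125×0.25×65, 2.4×0.875×0.25×65) = 24.984 kips/bolt; interior L_c = 2.9375 − 0.9375 = 2, R_n = 34.125 kips/bolt. φR_n = 0.75 × (2×24.984 + 4×34.125) = 139.9 kips.
Tension rupture (net): A_n = (6.6875 − 2×1)×0.25 = 1.1719 in² (U = 1.0, A_e = A_n). φR_n = 0.75 × 65 × 1.1719 = 57.1 kips.
Tension yield (gross): A_g = 6.6875×0.25 = 1.6719 in². φR_n = 0.90 × 50 × 1.6719 = 75.2 kips.
Block shear: shear path 2×[1.75+2×2.9375] = 2×7.625 in, A_gv = 3.8125, A_nv = 2×(7.625 − 2.5×1)×0.25 = 2.5625 in²; tension across gage: (3.125 − 1×1)×0.25 = 0.53125 in². R_n = min(0.6×65×2.5625, 0.6×50×3.8125) + 1.0×65×0.53125 = min(99.938, 114.38) + 34.531 = 134.47 kips. φR_n = 0.75 × 134.47 = 100.9 kips.
Governing: min(184.0, 139.9, 57.1, 75.2, 100.9) = 57.1 kips → net-section rupture.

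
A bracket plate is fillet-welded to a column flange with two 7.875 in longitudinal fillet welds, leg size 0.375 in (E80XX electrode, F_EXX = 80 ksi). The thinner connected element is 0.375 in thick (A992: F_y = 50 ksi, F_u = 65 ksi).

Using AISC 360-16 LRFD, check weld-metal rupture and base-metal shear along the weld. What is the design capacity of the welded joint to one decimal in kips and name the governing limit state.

Weld metal: throat = 0.707×0.375 = 0.26513 in, L = 2×7.875 = 15.75 in. φR_n = 0.75 × 0.6 × 80 × 0.26513 × 15.75 = 150.3 kips.
Base metal shear (0.375 in plate): yield φR_n = 1.0×0.6×50×0.375×15.75 = 177.2 kips; rupture φR_n = 0.75×0.6×65×0.375×15.75 = 172.8 kips; take 172.8 kips (rupture).
Governing: min(150.3, 172.8) = 150.3 kips → weld metal.

150.3 kips (weld metal governs)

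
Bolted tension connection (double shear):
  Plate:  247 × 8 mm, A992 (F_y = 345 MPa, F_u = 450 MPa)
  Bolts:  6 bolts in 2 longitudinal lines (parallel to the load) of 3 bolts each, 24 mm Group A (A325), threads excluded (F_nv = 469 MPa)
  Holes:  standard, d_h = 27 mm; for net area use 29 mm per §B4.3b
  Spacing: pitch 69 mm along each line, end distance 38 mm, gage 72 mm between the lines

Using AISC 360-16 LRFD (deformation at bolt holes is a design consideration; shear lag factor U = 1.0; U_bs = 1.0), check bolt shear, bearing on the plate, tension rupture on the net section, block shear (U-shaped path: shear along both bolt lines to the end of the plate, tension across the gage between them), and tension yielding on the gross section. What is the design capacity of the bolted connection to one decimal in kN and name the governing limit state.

Bolt shear: A_b = π(24)²/4 = 452.39 mm². φR_n = 0.75 × 469 × 452.39 × 6 × 2 = 1909.5 kN.
Bearing (8 mm plate, F_u = 450 MPa): end bolts L_c = 38 − 27/2 = 24.5, R_n = min(1.2×24.5×8×450, 2.4×24×8×450) = 105.84 kN/bolt; interior L_c = 69 − 27 = 42, R_n = 181.44 kN/bolt. φR_n = 0.75 × (2×105.84 + 4×181.44) = 703.1 kN.
Tension rupture (net): A_n = (247 − 2×29)×8 = 1512 mm² (U = 1.0, A_e = A_n). φR_n = 0.75 × 450 × 1512 = 510.3 kN.
Block shear: shear path 2×[38+2×69] = 2×176 mm, A_gv = 2816, A_nv = 2×(176 − 2.5×29)×8 = 1656 mm²; tension across gage: (72 − 1×29)×8 = 344 mm². R_n = min(0.6×450×1656, 0.6×345×2816) + 1.0×450×344 = min(447.12, 582.91) + 154.8 = 601.92 kN. φR_n = 0.75 × 601.92 = 451.4 kN.
Tension yield (gross): A_g = 247×8 = 1976 mm². φR_n = 0.90 × 345 × 1976 = 613.5 kN.
Governing: min(1909.5, 703.1, 510.3, 451.4, 613.5) = 451.4 kN → block shear.

451.4 kN (block shear governs)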